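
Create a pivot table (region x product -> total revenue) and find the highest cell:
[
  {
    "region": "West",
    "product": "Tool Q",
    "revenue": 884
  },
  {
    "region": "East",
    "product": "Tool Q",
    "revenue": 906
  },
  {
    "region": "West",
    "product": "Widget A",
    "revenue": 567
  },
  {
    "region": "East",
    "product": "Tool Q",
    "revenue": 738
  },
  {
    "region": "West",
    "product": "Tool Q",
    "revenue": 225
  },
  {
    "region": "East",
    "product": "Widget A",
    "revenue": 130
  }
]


Pivot: region (rows) x product (columns) -> total revenue

     Tool Q        Widget A    
East          1644           130  
West          1109           567  

Highest: East / Tool Q = $1644

East / Tool Q = $1644


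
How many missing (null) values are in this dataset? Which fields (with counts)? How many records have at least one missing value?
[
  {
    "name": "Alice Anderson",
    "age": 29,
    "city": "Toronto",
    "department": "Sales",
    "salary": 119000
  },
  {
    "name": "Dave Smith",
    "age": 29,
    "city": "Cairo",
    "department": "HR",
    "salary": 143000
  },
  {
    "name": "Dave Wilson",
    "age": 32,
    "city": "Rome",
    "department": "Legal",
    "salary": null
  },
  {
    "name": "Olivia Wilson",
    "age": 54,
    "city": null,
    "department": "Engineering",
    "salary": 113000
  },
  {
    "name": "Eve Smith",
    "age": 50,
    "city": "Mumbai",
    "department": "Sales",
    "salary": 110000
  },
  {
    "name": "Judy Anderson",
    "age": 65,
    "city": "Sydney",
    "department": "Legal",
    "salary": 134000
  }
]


Checking for missing (null) values in 6 records:

  Alice Anderson: complete
  Dave Smith: complete
  Dave Wilson: salary
  Olivia Wilson: city
  Eve Smith: complete
  Judy Anderson: complete

Per field:
  name: 0 missing
  age: 0 missing
  city: 1 missing
  department: 0 missing
  salary: 1 missing

Total missing values: 2
Records with any missing: 2

2 missing values (city: 1, salary: 1); 2 incomplete records


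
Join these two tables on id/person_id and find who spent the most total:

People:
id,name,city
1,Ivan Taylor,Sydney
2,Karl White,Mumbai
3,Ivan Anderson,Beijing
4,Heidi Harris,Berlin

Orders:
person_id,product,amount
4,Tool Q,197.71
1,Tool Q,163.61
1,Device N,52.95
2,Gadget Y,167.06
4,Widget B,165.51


Join on: people.id = orders.person_id

Joined rows:
  Heidi Harris (Berlin) bought Tool Q for $197.71
  Ivan Taylor (Sydney) bought Tool Q for $163.61
  Ivan Taylor (Sydney) bought Device N for $52.95
  Karl White (Mumbai) bought Gadget Y for $167.06
  Heidi Harris (Berlin) bought Widget B for $165.51

Total per person:
  Heidi Harris: $363.22
  Ivan Taylor: $216.56
  Karl White: $167.06

Top spender: Heidi Harris ($363.22)

Heidi Harris ($363.22)


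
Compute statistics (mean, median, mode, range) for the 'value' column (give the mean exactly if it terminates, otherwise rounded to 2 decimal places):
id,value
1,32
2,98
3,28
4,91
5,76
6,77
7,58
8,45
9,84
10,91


Data: [32, 98, 28, 91, 76, 77, 58, 45, 84, 91]
Count: 10
Sum: 680
Mean: 680/10 = 68
Sorted: [28, 32, 45, 58, 76, 77, 84, 91, 91, 98]
Median: 76.5
Mode: 91 (2 times)
Range: 98 - 28 = 70
Min: 28, Max: 98

mean=68, median=76.5, mode=91, range=70


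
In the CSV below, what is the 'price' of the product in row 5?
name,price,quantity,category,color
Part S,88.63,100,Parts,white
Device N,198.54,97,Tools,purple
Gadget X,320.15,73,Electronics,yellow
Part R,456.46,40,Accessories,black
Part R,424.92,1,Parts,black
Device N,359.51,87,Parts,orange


Query: Row 5 ('Part R'), column 'price'
Value: 424.92

424.92


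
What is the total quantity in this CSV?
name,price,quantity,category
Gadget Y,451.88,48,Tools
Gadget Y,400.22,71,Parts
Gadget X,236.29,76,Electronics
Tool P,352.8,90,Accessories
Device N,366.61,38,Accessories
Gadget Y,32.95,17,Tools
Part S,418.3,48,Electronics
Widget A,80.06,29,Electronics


Computing total quantity:
Values: [48, 71, 76, 90, 38, 17, 48, 29]
Sum = 417

417


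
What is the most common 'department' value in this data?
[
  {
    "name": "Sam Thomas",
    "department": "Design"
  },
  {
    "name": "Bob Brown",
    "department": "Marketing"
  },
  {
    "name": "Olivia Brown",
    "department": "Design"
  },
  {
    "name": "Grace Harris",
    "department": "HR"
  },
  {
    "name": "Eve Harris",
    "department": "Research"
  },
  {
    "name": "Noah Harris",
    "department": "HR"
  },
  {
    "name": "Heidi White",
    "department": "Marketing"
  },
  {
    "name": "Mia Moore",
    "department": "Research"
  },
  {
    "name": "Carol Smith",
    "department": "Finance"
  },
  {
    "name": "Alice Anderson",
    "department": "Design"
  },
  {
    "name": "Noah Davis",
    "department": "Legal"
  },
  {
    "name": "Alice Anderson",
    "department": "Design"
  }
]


Counting 'department' values across 12 records:

  Design: 4 ####
  Marketing: 2 ##
  HR: 2 ##
  Research: 2 ##
  Finance: 1 #
  Legal: 1 #

Most common: Design (4 times)

Design (4 times)


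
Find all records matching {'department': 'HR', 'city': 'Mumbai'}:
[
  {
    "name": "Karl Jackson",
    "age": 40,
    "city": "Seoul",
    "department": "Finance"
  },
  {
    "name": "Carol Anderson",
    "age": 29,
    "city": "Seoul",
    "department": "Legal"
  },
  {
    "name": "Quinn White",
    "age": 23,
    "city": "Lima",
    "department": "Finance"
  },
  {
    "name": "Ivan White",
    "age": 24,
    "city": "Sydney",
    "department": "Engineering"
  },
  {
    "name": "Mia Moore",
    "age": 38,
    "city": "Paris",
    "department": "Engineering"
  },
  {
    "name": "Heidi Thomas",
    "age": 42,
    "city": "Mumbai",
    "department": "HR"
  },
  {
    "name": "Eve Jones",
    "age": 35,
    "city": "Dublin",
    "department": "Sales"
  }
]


Search criteria: {'department': 'HR', 'city': 'Mumbai'}

Checking 7 records:
  Karl Jackson: {department: Finance, city: Seoul}
  Carol Anderson: {department: Legal, city: Seoul}
  Quinn White: {department: Finance, city: Lima}
  Ivan White: {department: Engineering, city: Sydney}
  Mia Moore: {department: Engineering, city: Paris}
  Heidi Thomas: {department: HR, city: Mumbai} <-- MATCH
  Eve Jones: {department: Sales, city: Dublin}

Matches: ["Heidi Thomas"]

["Heidi Thomas"]


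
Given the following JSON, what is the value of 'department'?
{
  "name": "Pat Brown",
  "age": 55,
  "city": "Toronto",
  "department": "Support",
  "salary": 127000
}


Looking up field 'department'
Value: Support

Support


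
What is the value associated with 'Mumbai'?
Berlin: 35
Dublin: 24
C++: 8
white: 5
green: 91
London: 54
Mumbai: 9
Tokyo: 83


Looking up key 'Mumbai'
Value: 9

9


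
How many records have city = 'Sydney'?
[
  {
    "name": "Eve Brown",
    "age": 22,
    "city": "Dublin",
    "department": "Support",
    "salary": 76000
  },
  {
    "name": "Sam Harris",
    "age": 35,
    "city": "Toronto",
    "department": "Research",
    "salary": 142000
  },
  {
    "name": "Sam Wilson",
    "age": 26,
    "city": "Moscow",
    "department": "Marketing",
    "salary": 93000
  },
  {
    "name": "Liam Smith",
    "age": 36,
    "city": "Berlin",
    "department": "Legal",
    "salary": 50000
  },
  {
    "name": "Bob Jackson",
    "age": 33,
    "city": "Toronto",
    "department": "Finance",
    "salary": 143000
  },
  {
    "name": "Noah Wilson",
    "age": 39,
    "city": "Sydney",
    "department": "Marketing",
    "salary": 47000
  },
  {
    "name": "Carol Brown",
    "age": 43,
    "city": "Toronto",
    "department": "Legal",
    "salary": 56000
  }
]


Data: 7 records
Condition: city = 'Sydney'

Checking each record:
  Eve Brown: Dublin
  Sam Harris: Toronto
  Sam Wilson: Moscow
  Liam Smith: Berlin
  Bob Jackson: Toronto
  Noah Wilson: Sydney MATCH
  Carol Brown: Toronto

Count: 1

1


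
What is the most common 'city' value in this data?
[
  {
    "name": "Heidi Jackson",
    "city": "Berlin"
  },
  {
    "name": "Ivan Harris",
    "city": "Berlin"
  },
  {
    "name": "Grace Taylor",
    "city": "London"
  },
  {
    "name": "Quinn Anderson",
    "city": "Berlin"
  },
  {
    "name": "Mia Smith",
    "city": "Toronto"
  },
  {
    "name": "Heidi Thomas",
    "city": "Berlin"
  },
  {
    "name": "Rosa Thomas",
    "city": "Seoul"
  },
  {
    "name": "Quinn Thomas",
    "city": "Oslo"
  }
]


Counting 'city' values across 8 records:

  Berlin: 4 ####
  London: 1 #
  Toronto: 1 #
  Seoul: 1 #
  Oslo: 1 #

Most common: Berlin (4 times)

Berlin (4 times)


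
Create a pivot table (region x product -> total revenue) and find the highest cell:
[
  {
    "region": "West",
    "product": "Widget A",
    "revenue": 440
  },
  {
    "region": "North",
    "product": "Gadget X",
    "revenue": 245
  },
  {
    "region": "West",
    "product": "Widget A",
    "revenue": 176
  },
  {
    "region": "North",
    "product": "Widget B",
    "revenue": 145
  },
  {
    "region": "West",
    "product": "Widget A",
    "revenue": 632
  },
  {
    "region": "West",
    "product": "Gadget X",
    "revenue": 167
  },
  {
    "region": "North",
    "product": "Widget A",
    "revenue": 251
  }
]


Pivot: region (rows) x product (columns) -> total revenue

     Gadget X      Widget A      Widget B    
North          245           251           145  
West           167          1248             0  

Highest: West / Widget A = $1248

West / Widget A = $1248


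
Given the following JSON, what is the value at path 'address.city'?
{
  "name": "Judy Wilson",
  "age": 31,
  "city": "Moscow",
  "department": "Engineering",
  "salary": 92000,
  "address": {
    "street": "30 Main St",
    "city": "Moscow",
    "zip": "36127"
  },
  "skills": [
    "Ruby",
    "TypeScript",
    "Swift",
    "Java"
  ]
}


Query: address.city
Path: address -> city
Value: Moscow

Moscow


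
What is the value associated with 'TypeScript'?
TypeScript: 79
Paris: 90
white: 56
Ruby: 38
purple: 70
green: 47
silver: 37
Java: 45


Looking up key 'TypeScript'
Value: 79

79


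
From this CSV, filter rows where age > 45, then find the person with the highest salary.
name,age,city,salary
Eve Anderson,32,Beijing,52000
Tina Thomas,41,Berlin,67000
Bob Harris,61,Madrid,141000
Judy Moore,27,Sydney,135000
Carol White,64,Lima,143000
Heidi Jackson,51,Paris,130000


Filter: age > 45
Sort by: salary (descending)

Filtered records (3):
  Carol White, age 64, salary $143000
  Bob Harris, age 61, salary $141000
  Heidi Jackson, age 51, salary $130000

Highest salary: Carol White ($143000)

Carol White


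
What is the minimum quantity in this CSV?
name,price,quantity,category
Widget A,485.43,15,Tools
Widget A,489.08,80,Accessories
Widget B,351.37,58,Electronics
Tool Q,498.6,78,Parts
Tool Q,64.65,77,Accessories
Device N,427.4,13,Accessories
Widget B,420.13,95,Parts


Computing minimum quantity:
Values: [15, 80, 58, 78, 77, 13, 95]
Min = 13

13


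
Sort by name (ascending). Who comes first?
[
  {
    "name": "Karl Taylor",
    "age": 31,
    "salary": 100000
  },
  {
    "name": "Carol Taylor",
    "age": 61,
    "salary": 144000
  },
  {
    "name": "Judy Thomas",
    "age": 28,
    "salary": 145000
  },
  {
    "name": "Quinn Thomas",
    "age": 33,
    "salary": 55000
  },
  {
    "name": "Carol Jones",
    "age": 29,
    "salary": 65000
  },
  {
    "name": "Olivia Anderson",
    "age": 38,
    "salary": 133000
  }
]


Sort by: name (ascending)

Sorted order:
  1. Carol Jones (name = Carol Jones)
  2. Carol Taylor (name = Carol Taylor)
  3. Judy Thomas (name = Judy Thomas)
  4. Karl Taylor (name = Karl Taylor)
  5. Olivia Anderson (name = Olivia Anderson)
  6. Quinn Thomas (name = Quinn Thomas)

First: Carol Jones

Carol Jones


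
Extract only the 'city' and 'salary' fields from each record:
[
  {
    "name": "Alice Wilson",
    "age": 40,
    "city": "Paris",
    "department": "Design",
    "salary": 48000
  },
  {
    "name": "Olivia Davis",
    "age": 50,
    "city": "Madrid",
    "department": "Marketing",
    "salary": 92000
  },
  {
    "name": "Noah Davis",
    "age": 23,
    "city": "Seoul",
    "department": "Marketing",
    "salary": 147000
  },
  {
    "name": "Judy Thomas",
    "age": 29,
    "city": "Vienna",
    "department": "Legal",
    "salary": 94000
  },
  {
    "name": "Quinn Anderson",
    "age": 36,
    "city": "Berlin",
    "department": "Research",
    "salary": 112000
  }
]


Original: 5 records with fields: name, age, city, department, salary
Keep: ['city', 'salary']
Drop: ['name', 'age', 'department']
Result: 5 records, 2 fields each

[
  {
    "city": "Paris",
    "salary": 48000
  },
  {
    "city": "Madrid",
    "salary": 92000
  },
  {
    "city": "Seoul",
    "salary": 147000
  },
  {
    "city": "Vienna",
    "salary": 94000
  },
  {
    "city": "Berlin",
    "salary": 112000
  }
]


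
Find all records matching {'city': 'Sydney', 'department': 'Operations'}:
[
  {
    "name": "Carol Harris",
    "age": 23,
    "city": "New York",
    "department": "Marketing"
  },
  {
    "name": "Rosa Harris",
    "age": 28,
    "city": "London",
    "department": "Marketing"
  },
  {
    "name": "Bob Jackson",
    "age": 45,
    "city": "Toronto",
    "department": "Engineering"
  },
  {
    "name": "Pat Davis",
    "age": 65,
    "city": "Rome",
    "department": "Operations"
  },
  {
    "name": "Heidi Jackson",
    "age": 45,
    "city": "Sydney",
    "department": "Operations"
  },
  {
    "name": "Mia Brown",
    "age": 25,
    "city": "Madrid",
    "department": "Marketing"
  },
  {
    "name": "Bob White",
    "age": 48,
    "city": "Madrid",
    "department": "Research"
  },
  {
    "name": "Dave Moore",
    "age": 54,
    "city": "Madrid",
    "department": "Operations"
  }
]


Search criteria: {'city': 'Sydney', 'department': 'Operations'}

Checking 8 records:
  Carol Harris: {city: New York, department: Marketing}
  Rosa Harris: {city: London, department: Marketing}
  Bob Jackson: {city: Toronto, department: Engineering}
  Pat Davis: {city: Rome, department: Operations}
  Heidi Jackson: {city: Sydney, department: Operations} <-- MATCH
  Mia Brown: {city: Madrid, department: Marketing}
  Bob White: {city: Madrid, department: Research}
  Dave Moore: {city: Madrid, department: Operations}

Matches: ["Heidi Jackson"]

["Heidi Jackson"]


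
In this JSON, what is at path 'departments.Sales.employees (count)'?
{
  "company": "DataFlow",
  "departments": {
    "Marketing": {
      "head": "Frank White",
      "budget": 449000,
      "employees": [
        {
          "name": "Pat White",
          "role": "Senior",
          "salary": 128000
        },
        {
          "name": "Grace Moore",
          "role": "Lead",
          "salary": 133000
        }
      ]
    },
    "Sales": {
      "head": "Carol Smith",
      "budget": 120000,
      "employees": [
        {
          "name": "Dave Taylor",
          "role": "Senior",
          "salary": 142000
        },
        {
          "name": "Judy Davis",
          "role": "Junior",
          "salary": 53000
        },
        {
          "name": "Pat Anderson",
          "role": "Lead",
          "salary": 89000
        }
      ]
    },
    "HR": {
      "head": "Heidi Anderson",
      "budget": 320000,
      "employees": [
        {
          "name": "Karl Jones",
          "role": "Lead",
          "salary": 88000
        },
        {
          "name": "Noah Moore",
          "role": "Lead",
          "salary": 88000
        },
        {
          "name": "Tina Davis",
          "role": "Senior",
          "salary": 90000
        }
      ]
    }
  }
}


Path: departments.Sales.employees (count)

Navigate:
  -> departments
  -> Sales
  -> employees (array, length 3)

3


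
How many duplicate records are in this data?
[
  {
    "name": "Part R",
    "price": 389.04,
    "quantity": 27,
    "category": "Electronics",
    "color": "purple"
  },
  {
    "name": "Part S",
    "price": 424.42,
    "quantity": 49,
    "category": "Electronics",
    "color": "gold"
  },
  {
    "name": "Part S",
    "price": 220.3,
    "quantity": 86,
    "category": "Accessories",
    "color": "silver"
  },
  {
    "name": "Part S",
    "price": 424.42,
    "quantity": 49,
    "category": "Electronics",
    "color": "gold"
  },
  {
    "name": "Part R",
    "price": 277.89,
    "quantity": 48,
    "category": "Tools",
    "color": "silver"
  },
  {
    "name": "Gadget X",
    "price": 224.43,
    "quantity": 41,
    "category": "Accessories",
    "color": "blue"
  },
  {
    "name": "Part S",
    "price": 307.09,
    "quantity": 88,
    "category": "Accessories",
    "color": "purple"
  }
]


Checking 7 records for duplicates:

  Row 1: Part R ($389.04, qty 27)
  Row 2: Part S ($424.42, qty 49)
  Row 3: Part S ($220.3, qty 86)
  Row 4: Part S ($424.42, qty 49) <-- DUPLICATE
  Row 5: Part R ($277.89, qty 48)
  Row 6: Gadget X ($224.43, qty 41)
  Row 7: Part S ($307.09, qty 88)

Duplicates found: 1
Unique records: 6

1 duplicates, 6 unique


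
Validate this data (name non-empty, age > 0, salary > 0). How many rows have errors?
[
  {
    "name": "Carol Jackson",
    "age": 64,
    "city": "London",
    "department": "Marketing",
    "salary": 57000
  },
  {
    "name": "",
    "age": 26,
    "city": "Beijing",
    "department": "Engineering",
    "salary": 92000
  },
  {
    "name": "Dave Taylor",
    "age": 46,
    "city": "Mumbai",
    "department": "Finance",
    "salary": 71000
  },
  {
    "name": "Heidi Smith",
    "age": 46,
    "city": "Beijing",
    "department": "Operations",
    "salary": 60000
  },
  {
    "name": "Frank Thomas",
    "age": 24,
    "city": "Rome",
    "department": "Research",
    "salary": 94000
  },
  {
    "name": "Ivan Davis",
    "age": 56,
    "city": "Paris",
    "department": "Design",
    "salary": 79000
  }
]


Validating 6 records:
Rules: name non-empty, age > 0, salary > 0

  Row 1 (Carol Jackson): OK
  Row 2 (???): empty name
  Row 3 (Dave Taylor): OK
  Row 4 (Heidi Smith): OK
  Row 5 (Frank Thomas): OK
  Row 6 (Ivan Davis): OK

Total errors: 1

1 errors


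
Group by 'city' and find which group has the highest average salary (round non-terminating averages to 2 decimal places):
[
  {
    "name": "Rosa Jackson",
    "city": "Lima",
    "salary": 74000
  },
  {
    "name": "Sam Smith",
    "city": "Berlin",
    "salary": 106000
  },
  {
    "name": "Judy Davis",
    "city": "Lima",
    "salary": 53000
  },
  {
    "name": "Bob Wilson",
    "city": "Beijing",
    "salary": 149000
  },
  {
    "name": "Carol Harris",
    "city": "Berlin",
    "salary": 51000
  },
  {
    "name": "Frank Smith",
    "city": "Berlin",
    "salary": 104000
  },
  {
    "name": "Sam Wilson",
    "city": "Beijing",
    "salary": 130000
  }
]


Group by: city

Groups:
  Beijing: 2 people, avg salary = 279000/2 = $139500
  Berlin: 3 people, avg salary = 261000/3 = $87000
  Lima: 2 people, avg salary = 127000/2 = $63500

Highest average salary: Beijing ($139500)

Beijing ($139500)


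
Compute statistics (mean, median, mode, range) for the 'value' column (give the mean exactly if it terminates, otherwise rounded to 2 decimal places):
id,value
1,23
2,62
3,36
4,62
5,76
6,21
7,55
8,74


Data: [23, 62, 36, 62, 76, 21, 55, 74]
Count: 8
Sum: 409
Mean: 409/8 = 51.125
Sorted: [21, 23, 36, 55, 62, 62, 74, 76]
Median: 58.5
Mode: 62 (2 times)
Range: 76 - 21 = 55
Min: 21, Max: 76

mean=51.125, median=58.5, mode=62, range=55


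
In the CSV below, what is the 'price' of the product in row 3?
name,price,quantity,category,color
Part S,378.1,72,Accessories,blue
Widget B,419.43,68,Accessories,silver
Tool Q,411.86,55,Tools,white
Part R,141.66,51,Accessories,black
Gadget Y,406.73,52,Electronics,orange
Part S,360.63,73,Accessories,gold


Query: Row 3 ('Tool Q'), column 'price'
Value: 411.86

411.86


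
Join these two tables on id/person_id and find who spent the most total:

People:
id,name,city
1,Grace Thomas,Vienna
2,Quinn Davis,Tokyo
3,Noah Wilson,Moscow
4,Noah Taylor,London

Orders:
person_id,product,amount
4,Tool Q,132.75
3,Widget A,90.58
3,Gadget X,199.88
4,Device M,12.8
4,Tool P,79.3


Join on: people.id = orders.person_id

Joined rows:
  Noah Taylor (London) bought Tool Q for $132.75
  Noah Wilson (Moscow) bought Widget A for $90.58
  Noah Wilson (Moscow) bought Gadget X for $199.88
  Noah Taylor (London) bought Device M for $12.8
  Noah Taylor (London) bought Tool P for $79.3

Total per person:
  Noah Wilson: $290.46
  Noah Taylor: $224.85

Top spender: Noah Wilson ($290.46)

Noah Wilson ($290.46)


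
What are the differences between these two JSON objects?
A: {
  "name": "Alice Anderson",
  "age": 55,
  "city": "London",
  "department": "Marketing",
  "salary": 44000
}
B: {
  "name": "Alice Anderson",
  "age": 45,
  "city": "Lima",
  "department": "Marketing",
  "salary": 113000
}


Comparing each field (in key order):
  name: same
  age: DIFFERENT
  city: DIFFERENT
  department: same
  salary: DIFFERENT
Differences:
  age: 55 -> 45
  city: London -> Lima
  salary: 44000 -> 113000

3 field(s) changed

3 changes: age, city, salary


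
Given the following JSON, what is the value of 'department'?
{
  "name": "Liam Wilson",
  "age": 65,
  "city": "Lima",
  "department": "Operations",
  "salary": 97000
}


Looking up field 'department'
Value: Operations

Operations


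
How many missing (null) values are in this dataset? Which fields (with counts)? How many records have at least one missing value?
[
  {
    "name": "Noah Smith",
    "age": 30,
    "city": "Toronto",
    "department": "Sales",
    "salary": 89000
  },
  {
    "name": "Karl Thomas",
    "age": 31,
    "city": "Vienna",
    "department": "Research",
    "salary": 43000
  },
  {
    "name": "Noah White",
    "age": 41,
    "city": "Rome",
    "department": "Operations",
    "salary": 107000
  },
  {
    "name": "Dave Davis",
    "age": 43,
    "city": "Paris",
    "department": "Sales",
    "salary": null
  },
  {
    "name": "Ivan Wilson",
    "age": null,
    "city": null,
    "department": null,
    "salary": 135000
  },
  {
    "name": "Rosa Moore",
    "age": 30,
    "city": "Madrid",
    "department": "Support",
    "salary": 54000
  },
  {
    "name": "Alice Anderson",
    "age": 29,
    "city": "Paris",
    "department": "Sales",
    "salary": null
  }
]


Checking for missing (null) values in 7 records:

  Noah Smith: complete
  Karl Thomas: complete
  Noah White: complete
  Dave Davis: salary
  Ivan Wilson: age, city, department
  Rosa Moore: complete
  Alice Anderson: salary

Per field:
  name: 0 missing
  age: 1 missing
  city: 1 missing
  department: 1 missing
  salary: 2 missing

Total missing values: 5
Records with any missing: 3

5 missing values (age: 1, city: 1, department: 1, salary: 2); 3 incomplete records


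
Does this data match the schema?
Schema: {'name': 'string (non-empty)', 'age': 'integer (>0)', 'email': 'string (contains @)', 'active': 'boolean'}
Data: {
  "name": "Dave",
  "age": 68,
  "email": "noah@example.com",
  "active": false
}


Validating each field against schema:
  name: OK (non-empty string)
  age: OK (positive integer)
  email: OK (string with @)
  active: OK (boolean)

Result: VALID

VALID


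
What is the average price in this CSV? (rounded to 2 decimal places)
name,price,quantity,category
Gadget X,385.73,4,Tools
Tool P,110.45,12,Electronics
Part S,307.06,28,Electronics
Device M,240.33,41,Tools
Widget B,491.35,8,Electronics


Computing average price:
Values: [385.73, 110.45, 307.06, 240.33, 491.35]
Sum = 1534.92
Count = 5
Average = 1534.92/5 = 306.984 exactly -> 306.98 (rounded half-up to 2 decimal places)

306.98


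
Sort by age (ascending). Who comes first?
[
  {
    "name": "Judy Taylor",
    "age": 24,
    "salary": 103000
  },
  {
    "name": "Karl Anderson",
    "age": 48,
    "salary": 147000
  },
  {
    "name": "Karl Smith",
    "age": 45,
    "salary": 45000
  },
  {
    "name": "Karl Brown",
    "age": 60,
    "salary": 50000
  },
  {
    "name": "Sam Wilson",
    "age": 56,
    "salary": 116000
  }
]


Sort by: age (ascending)

Sorted order:
  1. Judy Taylor (age = 24)
  2. Karl Smith (age = 45)
  3. Karl Anderson (age = 48)
  4. Sam Wilson (age = 56)
  5. Karl Brown (age = 60)

First: Judy Taylor

Judy Taylor


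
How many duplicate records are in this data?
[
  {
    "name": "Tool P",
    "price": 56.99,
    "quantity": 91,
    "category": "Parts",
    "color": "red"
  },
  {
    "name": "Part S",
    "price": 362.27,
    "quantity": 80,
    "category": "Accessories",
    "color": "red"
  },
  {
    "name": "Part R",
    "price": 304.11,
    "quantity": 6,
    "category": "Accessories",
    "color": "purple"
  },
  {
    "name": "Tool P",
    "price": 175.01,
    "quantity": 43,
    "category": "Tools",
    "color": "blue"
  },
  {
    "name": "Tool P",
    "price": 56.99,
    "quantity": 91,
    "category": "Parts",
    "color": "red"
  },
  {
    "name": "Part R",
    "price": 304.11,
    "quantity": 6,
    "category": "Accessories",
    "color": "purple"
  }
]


Checking 6 records for duplicates:

  Row 1: Tool P ($56.99, qty 91)
  Row 2: Part S ($362.27, qty 80)
  Row 3: Part R ($304.11, qty 6)
  Row 4: Tool P ($175.01, qty 43)
  Row 5: Tool P ($56.99, qty 91) <-- DUPLICATE
  Row 6: Part R ($304.11, qty 6) <-- DUPLICATE

Duplicates found: 2
Unique records: 4

2 duplicates, 4 unique


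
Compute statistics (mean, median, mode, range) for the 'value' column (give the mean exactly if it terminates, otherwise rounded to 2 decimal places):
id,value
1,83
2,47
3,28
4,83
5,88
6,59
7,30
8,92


Data: [83, 47, 28, 83, 88, 59, 30, 92]
Count: 8
Sum: 510
Mean: 510/8 = 63.75
Sorted: [28, 30, 47, 59, 83, 83, 88, 92]
Median: 71.0
Mode: 83 (2 times)
Range: 92 - 28 = 64
Min: 28, Max: 92

mean=63.75, median=71.0, mode=83, range=64


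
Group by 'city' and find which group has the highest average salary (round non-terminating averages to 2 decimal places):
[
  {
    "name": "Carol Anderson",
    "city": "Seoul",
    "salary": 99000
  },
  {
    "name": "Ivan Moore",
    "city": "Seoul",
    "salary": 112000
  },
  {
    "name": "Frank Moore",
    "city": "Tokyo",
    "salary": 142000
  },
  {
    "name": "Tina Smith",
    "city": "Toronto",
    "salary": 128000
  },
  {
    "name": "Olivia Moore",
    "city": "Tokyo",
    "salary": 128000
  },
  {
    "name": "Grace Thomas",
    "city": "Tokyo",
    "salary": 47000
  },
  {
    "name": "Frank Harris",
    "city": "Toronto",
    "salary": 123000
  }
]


Group by: city

Groups:
  Seoul: 2 people, avg salary = 211000/2 = $105500
  Tokyo: 3 people, avg salary = 317000/3 ≈ $105666.67
  Toronto: 2 people, avg salary = 251000/2 = $125500

Highest average salary: Toronto ($125500)

Toronto ($125500)


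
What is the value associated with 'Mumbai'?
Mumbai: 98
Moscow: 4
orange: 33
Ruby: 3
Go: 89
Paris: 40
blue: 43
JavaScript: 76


Looking up key 'Mumbai'
Value: 98

98


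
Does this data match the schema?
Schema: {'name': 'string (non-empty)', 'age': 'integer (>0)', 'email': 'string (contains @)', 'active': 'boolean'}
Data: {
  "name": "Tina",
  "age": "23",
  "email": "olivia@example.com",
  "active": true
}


Validating each field against schema:
  name: OK (non-empty string)
  age: FAIL ("23" is not an integer)
  email: OK (string with @)
  active: OK (boolean)

Result: INVALID (1 error: age)

INVALID (1 error: age)


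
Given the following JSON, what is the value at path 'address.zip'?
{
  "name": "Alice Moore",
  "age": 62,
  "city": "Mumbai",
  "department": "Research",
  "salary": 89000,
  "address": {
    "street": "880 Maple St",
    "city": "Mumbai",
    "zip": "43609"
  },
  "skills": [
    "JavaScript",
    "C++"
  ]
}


Query: address.zip
Path: address -> zip
Value: 43609

43609


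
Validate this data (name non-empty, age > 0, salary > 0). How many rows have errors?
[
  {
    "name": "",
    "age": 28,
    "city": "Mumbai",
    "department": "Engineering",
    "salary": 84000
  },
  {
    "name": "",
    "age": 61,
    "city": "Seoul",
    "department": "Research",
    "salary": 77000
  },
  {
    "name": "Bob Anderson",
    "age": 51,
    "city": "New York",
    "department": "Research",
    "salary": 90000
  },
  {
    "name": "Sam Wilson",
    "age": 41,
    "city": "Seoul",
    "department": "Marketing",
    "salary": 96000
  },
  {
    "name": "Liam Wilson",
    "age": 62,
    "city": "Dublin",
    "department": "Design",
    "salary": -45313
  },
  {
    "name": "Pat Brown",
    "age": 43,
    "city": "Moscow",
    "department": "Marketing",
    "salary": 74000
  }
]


Validating 6 records:
Rules: name non-empty, age > 0, salary > 0

  Row 1 (???): empty name
  Row 2 (???): empty name
  Row 3 (Bob Anderson): OK
  Row 4 (Sam Wilson): OK
  Row 5 (Liam Wilson): negative salary: -45313
  Row 6 (Pat Brown): OK

Total errors: 3

3 errors


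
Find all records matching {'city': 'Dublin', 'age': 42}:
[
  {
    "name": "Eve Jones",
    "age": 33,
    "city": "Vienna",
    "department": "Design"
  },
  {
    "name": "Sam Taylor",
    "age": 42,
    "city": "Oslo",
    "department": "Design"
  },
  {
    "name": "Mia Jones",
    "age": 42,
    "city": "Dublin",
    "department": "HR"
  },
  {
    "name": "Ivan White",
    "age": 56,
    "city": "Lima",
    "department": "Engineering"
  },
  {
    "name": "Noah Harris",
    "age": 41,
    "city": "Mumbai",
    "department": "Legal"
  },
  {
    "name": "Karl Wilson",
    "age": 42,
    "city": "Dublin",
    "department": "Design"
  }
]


Search criteria: {'city': 'Dublin', 'age': 42}

Checking 6 records:
  Eve Jones: {city: Vienna, age: 33}
  Sam Taylor: {city: Oslo, age: 42}
  Mia Jones: {city: Dublin, age: 42} <-- MATCH
  Ivan White: {city: Lima, age: 56}
  Noah Harris: {city: Mumbai, age: 41}
  Karl Wilson: {city: Dublin, age: 42} <-- MATCH

Matches: ["Mia Jones", "Karl Wilson"]

["Mia Jones", "Karl Wilson"]


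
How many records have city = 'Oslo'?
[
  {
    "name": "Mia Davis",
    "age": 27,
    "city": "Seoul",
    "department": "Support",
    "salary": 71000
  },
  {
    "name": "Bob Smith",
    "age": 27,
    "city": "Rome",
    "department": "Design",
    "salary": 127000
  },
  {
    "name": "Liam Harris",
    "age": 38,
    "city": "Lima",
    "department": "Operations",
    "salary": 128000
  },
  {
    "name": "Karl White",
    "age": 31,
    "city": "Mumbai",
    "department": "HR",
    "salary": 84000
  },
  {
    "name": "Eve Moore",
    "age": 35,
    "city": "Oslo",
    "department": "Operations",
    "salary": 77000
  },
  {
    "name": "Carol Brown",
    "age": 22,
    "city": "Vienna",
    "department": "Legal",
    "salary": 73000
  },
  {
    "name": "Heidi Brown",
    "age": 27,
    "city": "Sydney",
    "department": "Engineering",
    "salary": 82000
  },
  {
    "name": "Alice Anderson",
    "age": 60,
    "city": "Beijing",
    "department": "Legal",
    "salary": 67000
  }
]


Data: 8 records
Condition: city = 'Oslo'

Checking each record:
  Mia Davis: Seoul
  Bob Smith: Rome
  Liam Harris: Lima
  Karl White: Mumbai
  Eve Moore: Oslo MATCH
  Carol Brown: Vienna
  Heidi Brown: Sydney
  Alice Anderson: Beijing

Count: 1

1


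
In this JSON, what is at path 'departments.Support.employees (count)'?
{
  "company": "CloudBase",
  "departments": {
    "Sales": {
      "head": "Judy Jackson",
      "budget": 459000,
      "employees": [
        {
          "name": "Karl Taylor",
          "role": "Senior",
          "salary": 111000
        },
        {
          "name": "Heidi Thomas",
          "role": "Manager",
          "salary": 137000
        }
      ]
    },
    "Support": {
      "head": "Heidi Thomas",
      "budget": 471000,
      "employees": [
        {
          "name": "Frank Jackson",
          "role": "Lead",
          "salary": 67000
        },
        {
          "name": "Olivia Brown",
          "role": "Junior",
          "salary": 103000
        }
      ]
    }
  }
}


Path: departments.Support.employees (count)

Navigate:
  -> departments
  -> Support
  -> employees (array, length 2)

2


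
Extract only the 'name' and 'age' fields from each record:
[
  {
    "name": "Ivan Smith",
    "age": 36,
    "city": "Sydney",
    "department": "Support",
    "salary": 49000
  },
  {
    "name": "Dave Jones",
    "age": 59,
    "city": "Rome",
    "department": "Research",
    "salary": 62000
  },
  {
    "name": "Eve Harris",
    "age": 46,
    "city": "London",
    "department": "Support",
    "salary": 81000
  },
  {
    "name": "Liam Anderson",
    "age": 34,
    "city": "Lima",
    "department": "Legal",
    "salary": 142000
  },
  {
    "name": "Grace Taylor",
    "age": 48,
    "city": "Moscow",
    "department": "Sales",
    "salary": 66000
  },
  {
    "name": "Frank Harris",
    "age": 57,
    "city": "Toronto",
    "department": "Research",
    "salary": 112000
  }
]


Original: 6 records with fields: name, age, city, department, salary
Keep: ['name', 'age']
Drop: ['city', 'department', 'salary']
Result: 6 records, 2 fields each

[
  {
    "name": "Ivan Smith",
    "age": 36
  },
  {
    "name": "Dave Jones",
    "age": 59
  },
  {
    "name": "Eve Harris",
    "age": 46
  },
  {
    "name": "Liam Anderson",
    "age": 34
  },
  {
    "name": "Grace Taylor",
    "age": 48
  },
  {
    "name": "Frank Harris",
    "age": 57
  }
]


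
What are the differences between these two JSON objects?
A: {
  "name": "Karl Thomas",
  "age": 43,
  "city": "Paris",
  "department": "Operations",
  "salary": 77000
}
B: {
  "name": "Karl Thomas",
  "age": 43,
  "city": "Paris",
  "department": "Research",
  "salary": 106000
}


Comparing each field (in key order):
  name: same
  age: same
  city: same
  department: DIFFERENT
  salary: DIFFERENT
Differences:
  department: Operations -> Research
  salary: 77000 -> 106000

2 field(s) changed

2 changes: department, salary


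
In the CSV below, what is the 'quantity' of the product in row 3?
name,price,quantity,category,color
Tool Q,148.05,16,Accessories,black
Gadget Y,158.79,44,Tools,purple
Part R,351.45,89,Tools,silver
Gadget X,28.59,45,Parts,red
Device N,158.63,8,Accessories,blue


Query: Row 3 ('Part R'), column 'quantity'
Value: 89

89


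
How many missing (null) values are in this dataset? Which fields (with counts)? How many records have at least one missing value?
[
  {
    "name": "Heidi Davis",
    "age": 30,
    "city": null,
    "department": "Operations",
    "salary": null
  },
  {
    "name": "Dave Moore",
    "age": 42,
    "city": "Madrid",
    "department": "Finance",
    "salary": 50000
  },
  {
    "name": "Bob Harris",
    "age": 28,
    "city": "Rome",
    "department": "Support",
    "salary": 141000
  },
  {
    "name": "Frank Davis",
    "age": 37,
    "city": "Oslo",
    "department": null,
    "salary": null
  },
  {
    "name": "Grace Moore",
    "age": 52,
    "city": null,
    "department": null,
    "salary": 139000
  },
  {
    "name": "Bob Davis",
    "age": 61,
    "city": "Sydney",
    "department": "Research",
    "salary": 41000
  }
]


Checking for missing (null) values in 6 records:

  Heidi Davis: city, salary
  Dave Moore: complete
  Bob Harris: complete
  Frank Davis: department, salary
  Grace Moore: city, department
  Bob Davis: complete

Per field:
  name: 0 missing
  age: 0 missing
  city: 2 missing
  department: 2 missing
  salary: 2 missing

Total missing values: 6
Records with any missing: 3

6 missing values (city: 2, department: 2, salary: 2); 3 incomplete records


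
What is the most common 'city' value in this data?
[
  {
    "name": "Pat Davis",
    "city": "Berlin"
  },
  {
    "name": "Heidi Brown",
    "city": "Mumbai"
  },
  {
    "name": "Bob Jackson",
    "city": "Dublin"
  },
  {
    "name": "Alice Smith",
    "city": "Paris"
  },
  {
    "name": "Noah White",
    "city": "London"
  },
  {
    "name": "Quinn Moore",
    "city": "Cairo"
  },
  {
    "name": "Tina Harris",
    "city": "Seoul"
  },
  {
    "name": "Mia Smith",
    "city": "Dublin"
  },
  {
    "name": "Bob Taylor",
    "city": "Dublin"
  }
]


Counting 'city' values across 9 records:

  Dublin: 3 ###
  Berlin: 1 #
  Mumbai: 1 #
  Paris: 1 #
  London: 1 #
  Cairo: 1 #
  Seoul: 1 #

Most common: Dublin (3 times)

Dublin (3 times)


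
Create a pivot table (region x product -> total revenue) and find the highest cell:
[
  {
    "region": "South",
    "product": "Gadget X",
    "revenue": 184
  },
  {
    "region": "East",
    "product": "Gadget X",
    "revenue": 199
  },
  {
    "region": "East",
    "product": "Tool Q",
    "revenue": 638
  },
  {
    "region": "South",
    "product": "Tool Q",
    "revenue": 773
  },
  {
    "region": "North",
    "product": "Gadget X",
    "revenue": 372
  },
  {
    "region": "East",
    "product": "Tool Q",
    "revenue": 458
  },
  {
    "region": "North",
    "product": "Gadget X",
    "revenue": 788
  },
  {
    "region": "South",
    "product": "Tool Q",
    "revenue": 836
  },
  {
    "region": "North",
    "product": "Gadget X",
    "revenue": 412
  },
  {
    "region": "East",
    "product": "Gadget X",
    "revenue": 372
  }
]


Pivot: region (rows) x product (columns) -> total revenue

     Gadget X      Tool Q      
East           571          1096  
North         1572             0  
South          184          1609  

Highest: South / Tool Q = $1609

South / Tool Q = $1609


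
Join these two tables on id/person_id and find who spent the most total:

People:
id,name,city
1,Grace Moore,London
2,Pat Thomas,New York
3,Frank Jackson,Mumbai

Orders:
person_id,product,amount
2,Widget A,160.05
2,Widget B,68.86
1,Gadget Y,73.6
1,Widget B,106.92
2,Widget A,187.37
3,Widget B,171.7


Join on: people.id = orders.person_id

Joined rows:
  Pat Thomas (New York) bought Widget A for $160.05
  Pat Thomas (New York) bought Widget B for $68.86
  Grace Moore (London) bought Gadget Y for $73.6
  Grace Moore (London) bought Widget B for $106.92
  Pat Thomas (New York) bought Widget A for $187.37
  Frank Jackson (Mumbai) bought Widget B for $171.7

Total per person:
  Pat Thomas: $416.28
  Grace Moore: $180.52
  Frank Jackson: $171.70

Top spender: Pat Thomas ($416.28)

Pat Thomas ($416.28)


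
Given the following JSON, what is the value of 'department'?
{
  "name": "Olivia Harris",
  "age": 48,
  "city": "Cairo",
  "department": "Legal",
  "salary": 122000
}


Looking up field 'department'
Value: Legal

Legal


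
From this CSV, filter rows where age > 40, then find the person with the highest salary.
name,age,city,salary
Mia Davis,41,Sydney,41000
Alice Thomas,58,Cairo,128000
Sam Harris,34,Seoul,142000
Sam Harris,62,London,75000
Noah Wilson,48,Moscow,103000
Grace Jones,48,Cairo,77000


Filter: age > 40
Sort by: salary (descending)

Filtered records (5):
  Alice Thomas, age 58, salary $128000
  Noah Wilson, age 48, salary $103000
  Grace Jones, age 48, salary $77000
  Sam Harris, age 62, salary $75000
  Mia Davis, age 41, salary $41000

Highest salary: Alice Thomas ($128000)

Alice Thomas


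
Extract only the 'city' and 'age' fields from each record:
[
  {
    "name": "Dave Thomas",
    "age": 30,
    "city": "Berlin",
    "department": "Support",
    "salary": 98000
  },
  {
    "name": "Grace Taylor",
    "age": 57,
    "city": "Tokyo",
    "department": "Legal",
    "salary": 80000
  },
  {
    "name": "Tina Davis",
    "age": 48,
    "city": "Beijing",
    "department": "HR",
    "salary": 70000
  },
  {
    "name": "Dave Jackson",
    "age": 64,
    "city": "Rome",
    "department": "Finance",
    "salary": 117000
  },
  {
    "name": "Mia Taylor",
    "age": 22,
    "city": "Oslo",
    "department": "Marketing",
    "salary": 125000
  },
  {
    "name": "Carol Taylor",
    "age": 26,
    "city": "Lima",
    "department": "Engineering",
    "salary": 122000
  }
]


Original: 6 records with fields: name, age, city, department, salary
Keep: ['city', 'age']
Drop: ['name', 'department', 'salary']
Result: 6 records, 2 fields each

[
  {
    "city": "Berlin",
    "age": 30
  },
  {
    "city": "Tokyo",
    "age": 57
  },
  {
    "city": "Beijing",
    "age": 48
  },
  {
    "city": "Rome",
    "age": 64
  },
  {
    "city": "Oslo",
    "age": 22
  },
  {
    "city": "Lima",
    "age": 26
  }
]


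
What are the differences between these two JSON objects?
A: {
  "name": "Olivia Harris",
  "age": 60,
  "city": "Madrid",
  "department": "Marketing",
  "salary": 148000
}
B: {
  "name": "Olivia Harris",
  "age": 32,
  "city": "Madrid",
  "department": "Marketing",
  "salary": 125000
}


Comparing each field (in key order):
  name: same
  age: DIFFERENT
  city: same
  department: same
  salary: DIFFERENT
Differences:
  age: 60 -> 32
  salary: 148000 -> 125000

2 field(s) changed

2 changes: age, salary
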